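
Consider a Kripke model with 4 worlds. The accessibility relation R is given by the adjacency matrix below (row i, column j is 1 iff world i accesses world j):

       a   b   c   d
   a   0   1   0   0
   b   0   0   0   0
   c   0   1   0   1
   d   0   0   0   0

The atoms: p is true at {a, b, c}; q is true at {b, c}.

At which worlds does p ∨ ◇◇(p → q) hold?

{a, b, c}

a: p is T, ◇◇(p → q) is F. ✓
b: p is T, ◇◇(p → q) is F. ✓
c: p is T, ◇◇(p → q) is F. ✓
d: p is F, ◇◇(p → q) is F. ✗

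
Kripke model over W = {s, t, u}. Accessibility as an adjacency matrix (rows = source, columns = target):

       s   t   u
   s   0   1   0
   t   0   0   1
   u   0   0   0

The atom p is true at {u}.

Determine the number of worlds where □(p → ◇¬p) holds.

s: successors {t}; p → ◇¬p there: t:T. ✓
t: successors {u}; p → ◇¬p there: u:F. ✗
u: no successors, so □(p → ◇¬p) holds vacuously. ✓
Satisfying worlds: {s, u}.

2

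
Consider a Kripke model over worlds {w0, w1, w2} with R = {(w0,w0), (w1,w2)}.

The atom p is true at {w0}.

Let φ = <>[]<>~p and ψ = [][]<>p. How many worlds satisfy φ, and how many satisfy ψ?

For <>[]<>~p:
w0: successors {w0}; []<>~p there: w0:F. ✗
w1: successors {w2}; []<>~p there: w2:T. ✓
w2: no successors, so <>[]<>~p fails. ✗
— 1 world.
For [][]<>p:
w0: successors {w0}; []<>p there: w0:T. ✓
w1: successors {w2}; []<>p there: w2:T. ✓
w2: no successors, so [][]<>p holds vacuously. ✓
— 3 worlds.

1 and 3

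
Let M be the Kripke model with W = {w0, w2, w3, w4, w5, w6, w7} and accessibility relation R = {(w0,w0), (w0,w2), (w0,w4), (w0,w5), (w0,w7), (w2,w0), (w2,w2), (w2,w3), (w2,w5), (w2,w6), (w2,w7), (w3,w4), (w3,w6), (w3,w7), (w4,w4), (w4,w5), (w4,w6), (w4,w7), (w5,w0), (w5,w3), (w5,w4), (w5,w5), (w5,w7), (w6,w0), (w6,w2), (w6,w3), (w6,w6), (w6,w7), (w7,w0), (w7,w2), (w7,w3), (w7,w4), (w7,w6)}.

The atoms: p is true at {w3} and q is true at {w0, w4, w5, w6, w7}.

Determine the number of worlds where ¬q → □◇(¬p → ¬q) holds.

w0: ¬q is F, □◇(¬p → ¬q) is F. ✓
w2: ¬q is T, □◇(¬p → ¬q) is F. ✗
w3: ¬q is T, □◇(¬p → ¬q) is F. ✗
w4: ¬q is F, □◇(¬p → ¬q) is F. ✓
w5: ¬q is F, □◇(¬p → ¬q) is F. ✓
w6: ¬q is F, □◇(¬p → ¬q) is F. ✓
w7: ¬q is F, □◇(¬p → ¬q) is F. ✓
Satisfying worlds: {w0, w4, w5, w6, w7}.

5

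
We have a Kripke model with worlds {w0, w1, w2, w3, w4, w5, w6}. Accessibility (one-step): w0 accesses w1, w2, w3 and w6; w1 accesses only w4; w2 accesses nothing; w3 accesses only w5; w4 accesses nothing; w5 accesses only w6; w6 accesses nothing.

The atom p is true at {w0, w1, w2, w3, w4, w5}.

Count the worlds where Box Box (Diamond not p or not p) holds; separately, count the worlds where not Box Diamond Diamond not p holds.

For Box Box (Diamond not p or not p):
w0: successors {w1, w2, w3, w6}; Box (Diamond not p or not p) there: w1:F, w2:T, w3:T, w6:T. ✗
w1: successors {w4}; Box (Diamond not p or not p) there: w4:T. ✓
w2: no successors, so Box Box (Diamond not p or not p) holds vacuously. ✓
w3: successors {w5}; Box (Diamond not p or not p) there: w5:T. ✓
w4: no successors, so Box Box (Diamond not p or not p) holds vacuously. ✓
w5: successors {w6}; Box (Diamond not p or not p) there: w6:T. ✓
w6: no successors, so Box Box (Diamond not p or not p) holds vacuously. ✓
— 6 worlds.
For not Box Diamond Diamond not p:
w0: Box Diamond Diamond not p is F. ✓
w1: Box Diamond Diamond not p is F. ✓
w2: Box Diamond Diamond not p is T. ✗
w3: Box Diamond Diamond not p is F. ✓
w4: Box Diamond Diamond not p is T. ✗
w5: Box Diamond Diamond not p is F. ✓
w6: Box Diamond Diamond not p is T. ✗
— 4 worlds.

6 and 4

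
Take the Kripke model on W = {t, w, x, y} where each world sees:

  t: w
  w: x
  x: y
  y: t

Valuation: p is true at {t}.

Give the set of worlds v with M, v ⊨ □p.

{y}

t: successors {w}; p there: w:F. ✗
w: successors {x}; p there: x:F. ✗
x: successors {y}; p there: y:F. ✗
y: successors {t}; p there: t:T. ✓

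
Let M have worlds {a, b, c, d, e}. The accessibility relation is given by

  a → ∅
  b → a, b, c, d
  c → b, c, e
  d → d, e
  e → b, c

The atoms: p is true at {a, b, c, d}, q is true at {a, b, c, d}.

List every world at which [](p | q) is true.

a: no successors, so [](p | q) holds vacuously. ✓
b: successors {a, b, c, d}; p | q there: a:T, b:T, c:T, d:T. ✓
c: successors {b, c, e}; p | q there: b:T, c:T, e:F. ✗
d: successors {d, e}; p | q there: d:T, e:F. ✗
e: successors {b, c}; p | q there: b:T, c:T. ✓

{a, b, e}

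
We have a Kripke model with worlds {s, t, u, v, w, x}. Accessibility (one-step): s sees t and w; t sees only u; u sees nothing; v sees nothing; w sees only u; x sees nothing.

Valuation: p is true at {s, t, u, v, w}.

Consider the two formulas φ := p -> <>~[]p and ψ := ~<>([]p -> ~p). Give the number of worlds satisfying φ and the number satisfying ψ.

1 and 6

For p -> <>~[]p:
s: p is T, <>~[]p is F. ✗
t: p is T, <>~[]p is F. ✗
u: p is T, <>~[]p is F. ✗
v: p is T, <>~[]p is F. ✗
w: p is T, <>~[]p is F. ✗
x: p is F, <>~[]p is F. ✓
— 1 world.
For ~<>([]p -> ~p):
s: <>([]p -> ~p) is F. ✓
t: <>([]p -> ~p) is F. ✓
u: <>([]p -> ~p) is F. ✓
v: <>([]p -> ~p) is F. ✓
w: <>([]p -> ~p) is F. ✓
x: <>([]p -> ~p) is F. ✓
— 6 worlds.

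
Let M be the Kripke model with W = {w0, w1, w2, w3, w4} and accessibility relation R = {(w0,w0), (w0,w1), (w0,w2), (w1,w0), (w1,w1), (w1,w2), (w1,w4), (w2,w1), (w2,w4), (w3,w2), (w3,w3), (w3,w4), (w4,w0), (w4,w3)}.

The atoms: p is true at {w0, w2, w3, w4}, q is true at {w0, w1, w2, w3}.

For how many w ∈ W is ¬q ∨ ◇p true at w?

5

w0: ¬q is F, ◇p is T. ✓
w1: ¬q is F, ◇p is T. ✓
w2: ¬q is F, ◇p is T. ✓
w3: ¬q is F, ◇p is T. ✓
w4: ¬q is T, ◇p is T. ✓
Satisfying worlds: {w0, w1, w2, w3, w4}.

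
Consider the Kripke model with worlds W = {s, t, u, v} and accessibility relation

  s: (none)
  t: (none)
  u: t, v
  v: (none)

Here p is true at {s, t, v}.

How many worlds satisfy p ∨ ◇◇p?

3

s: p is T, ◇◇p is F. ✓
t: p is T, ◇◇p is F. ✓
u: p is F, ◇◇p is F. ✗
v: p is T, ◇◇p is F. ✓
Satisfying worlds: {s, t, v}.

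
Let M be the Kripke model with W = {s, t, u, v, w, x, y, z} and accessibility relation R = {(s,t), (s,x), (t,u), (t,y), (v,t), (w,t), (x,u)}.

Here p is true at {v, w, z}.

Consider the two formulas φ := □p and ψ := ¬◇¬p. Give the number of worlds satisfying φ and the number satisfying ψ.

For □p:
s: successors {t, x}; p there: t:F, x:F. ✗
t: successors {u, y}; p there: u:F, y:F. ✗
u: no successors, so □p holds vacuously. ✓
v: successors {t}; p there: t:F. ✗
w: successors {t}; p there: t:F. ✗
x: successors {u}; p there: u:F. ✗
y: no successors, so □p holds vacuously. ✓
z: no successors, so □p holds vacuously. ✓
— 3 worlds.
For ¬◇¬p:
s: ◇¬p is T. ✗
t: ◇¬p is T. ✗
u: ◇¬p is F. ✓
v: ◇¬p is T. ✗
w: ◇¬p is T. ✗
x: ◇¬p is T. ✗
y: ◇¬p is F. ✓
z: ◇¬p is F. ✓
— 3 worlds.

3 and 3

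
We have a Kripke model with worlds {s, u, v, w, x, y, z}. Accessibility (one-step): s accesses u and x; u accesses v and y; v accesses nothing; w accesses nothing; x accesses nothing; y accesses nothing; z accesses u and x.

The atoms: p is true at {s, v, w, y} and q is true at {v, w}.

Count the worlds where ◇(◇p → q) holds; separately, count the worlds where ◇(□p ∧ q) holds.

For ◇(◇p → q):
s: successors {u, x}; ◇p → q there: u:F, x:T. ✓
u: successors {v, y}; ◇p → q there: v:T, y:T. ✓
v: no successors, so ◇(◇p → q) fails. ✗
w: no successors, so ◇(◇p → q) fails. ✗
x: no successors, so ◇(◇p → q) fails. ✗
y: no successors, so ◇(◇p → q) fails. ✗
z: successors {u, x}; ◇p → q there: u:F, x:T. ✓
— 3 worlds.
For ◇(□p ∧ q):
s: successors {u, x}; □p ∧ q there: u:F, x:F. ✗
u: successors {v, y}; □p ∧ q there: v:T, y:F. ✓
v: no successors, so ◇(□p ∧ q) fails. ✗
w: no successors, so ◇(□p ∧ q) fails. ✗
x: no successors, so ◇(□p ∧ q) fails. ✗
y: no successors, so ◇(□p ∧ q) fails. ✗
z: successors {u, x}; □p ∧ q there: u:F, x:F. ✗
— 1 world.

3 and 1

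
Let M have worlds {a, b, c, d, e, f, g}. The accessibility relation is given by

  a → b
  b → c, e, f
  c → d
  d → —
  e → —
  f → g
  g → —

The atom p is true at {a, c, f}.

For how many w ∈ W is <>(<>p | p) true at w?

a: successors {b}; <>p | p there: b:T. ✓
b: successors {c, e, f}; <>p | p there: c:T, e:F, f:T. ✓
c: successors {d}; <>p | p there: d:F. ✗
d: no successors, so <>(<>p | p) fails. ✗
e: no successors, so <>(<>p | p) fails. ✗
f: successors {g}; <>p | p there: g:F. ✗
g: no successors, so <>(<>p | p) fails. ✗
Satisfying worlds: {a, b}.

2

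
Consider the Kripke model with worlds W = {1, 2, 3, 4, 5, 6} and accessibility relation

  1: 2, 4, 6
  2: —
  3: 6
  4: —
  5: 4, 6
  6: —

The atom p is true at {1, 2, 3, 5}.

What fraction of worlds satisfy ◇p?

1/6

1: successors {2, 4, 6}; p there: 2:T, 4:F, 6:F. ✓
2: no successors, so ◇p fails. ✗
3: successors {6}; p there: 6:F. ✗
4: no successors, so ◇p fails. ✗
5: successors {4, 6}; p there: 4:F, 6:F. ✗
6: no successors, so ◇p fails. ✗
That's 1 of 6 worlds, so 1/6.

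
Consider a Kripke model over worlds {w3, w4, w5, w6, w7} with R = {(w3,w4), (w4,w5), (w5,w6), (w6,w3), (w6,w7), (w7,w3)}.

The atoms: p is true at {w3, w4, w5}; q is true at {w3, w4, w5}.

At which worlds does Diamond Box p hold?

{w3, w6, w7}

w3: successors {w4}; Box p there: w4:T. ✓
w4: successors {w5}; Box p there: w5:F. ✗
w5: successors {w6}; Box p there: w6:F. ✗
w6: successors {w3, w7}; Box p there: w3:T, w7:T. ✓
w7: successors {w3}; Box p there: w3:T. ✓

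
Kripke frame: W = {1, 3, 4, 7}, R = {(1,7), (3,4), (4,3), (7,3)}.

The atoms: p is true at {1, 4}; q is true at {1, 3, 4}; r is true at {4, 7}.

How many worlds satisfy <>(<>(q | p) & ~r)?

1: successors {7}; <>(q | p) & ~r there: 7:F. ✗
3: successors {4}; <>(q | p) & ~r there: 4:F. ✗
4: successors {3}; <>(q | p) & ~r there: 3:T. ✓
7: successors {3}; <>(q | p) & ~r there: 3:T. ✓
Satisfying worlds: {4, 7}.

2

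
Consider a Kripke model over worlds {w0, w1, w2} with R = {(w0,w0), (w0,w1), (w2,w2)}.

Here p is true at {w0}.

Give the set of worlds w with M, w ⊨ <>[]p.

{w0}

w0: successors {w0, w1}; []p there: w0:F, w1:T. ✓
w1: no successors, so <>[]p fails. ✗
w2: successors {w2}; []p there: w2:F. ✗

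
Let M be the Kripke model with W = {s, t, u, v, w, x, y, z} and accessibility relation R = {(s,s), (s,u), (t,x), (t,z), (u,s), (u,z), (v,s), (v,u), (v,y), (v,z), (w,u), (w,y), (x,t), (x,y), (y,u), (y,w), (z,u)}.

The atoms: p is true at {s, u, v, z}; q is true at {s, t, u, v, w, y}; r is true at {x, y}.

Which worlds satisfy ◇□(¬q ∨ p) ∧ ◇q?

{s, u, v, w, x, y, z}

s: ◇□(¬q ∨ p) is T, ◇q is T. ✓
t: ◇□(¬q ∨ p) is T, ◇q is F. ✗
u: ◇□(¬q ∨ p) is T, ◇q is T. ✓
v: ◇□(¬q ∨ p) is T, ◇q is T. ✓
w: ◇□(¬q ∨ p) is T, ◇q is T. ✓
x: ◇□(¬q ∨ p) is T, ◇q is T. ✓
y: ◇□(¬q ∨ p) is T, ◇q is T. ✓
z: ◇□(¬q ∨ p) is T, ◇q is T. ✓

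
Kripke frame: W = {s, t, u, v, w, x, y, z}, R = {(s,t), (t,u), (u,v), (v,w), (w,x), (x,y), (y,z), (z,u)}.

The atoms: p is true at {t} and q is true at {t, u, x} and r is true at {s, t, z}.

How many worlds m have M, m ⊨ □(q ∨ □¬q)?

6

s: successors {t}; q ∨ □¬q there: t:T. ✓
t: successors {u}; q ∨ □¬q there: u:T. ✓
u: successors {v}; q ∨ □¬q there: v:T. ✓
v: successors {w}; q ∨ □¬q there: w:F. ✗
w: successors {x}; q ∨ □¬q there: x:T. ✓
x: successors {y}; q ∨ □¬q there: y:T. ✓
y: successors {z}; q ∨ □¬q there: z:F. ✗
z: successors {u}; q ∨ □¬q there: u:T. ✓
Satisfying worlds: {s, t, u, w, x, z}.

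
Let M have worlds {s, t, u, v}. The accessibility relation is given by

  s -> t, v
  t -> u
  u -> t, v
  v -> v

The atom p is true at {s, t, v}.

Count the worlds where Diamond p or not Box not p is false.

1

s: Diamond p is T, not Box not p is T. ✓
t: Diamond p is F, not Box not p is F. ✗
u: Diamond p is T, not Box not p is T. ✓
v: Diamond p is T, not Box not p is T. ✓
Satisfying worlds: {s, u, v}.
So Diamond p or not Box not p fails at the other 1 world.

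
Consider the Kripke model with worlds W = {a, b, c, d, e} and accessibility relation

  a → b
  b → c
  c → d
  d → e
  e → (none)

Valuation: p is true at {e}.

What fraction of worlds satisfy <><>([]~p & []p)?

a: successors {b}; <>([]~p & []p) there: b:F. ✗
b: successors {c}; <>([]~p & []p) there: c:F. ✗
c: successors {d}; <>([]~p & []p) there: d:T. ✓
d: successors {e}; <>([]~p & []p) there: e:F. ✗
e: no successors, so <><>([]~p & []p) fails. ✗
That's 1 of 5 worlds, so 1/5.

1/5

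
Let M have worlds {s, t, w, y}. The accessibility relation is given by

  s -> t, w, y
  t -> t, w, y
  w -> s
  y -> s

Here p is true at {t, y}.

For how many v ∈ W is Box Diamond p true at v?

2

s: successors {t, w, y}; Diamond p there: t:T, w:F, y:F. ✗
t: successors {t, w, y}; Diamond p there: t:T, w:F, y:F. ✗
w: successors {s}; Diamond p there: s:T. ✓
y: successors {s}; Diamond p there: s:T. ✓
Satisfying worlds: {w, y}.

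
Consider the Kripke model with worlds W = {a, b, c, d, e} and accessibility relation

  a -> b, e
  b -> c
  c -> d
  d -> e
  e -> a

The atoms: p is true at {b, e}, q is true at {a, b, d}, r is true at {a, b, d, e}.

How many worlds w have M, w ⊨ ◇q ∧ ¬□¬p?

a: ◇q is T, ¬□¬p is T. ✓
b: ◇q is F, ¬□¬p is F. ✗
c: ◇q is T, ¬□¬p is F. ✗
d: ◇q is F, ¬□¬p is T. ✗
e: ◇q is T, ¬□¬p is F. ✗
Satisfying worlds: {a}.

1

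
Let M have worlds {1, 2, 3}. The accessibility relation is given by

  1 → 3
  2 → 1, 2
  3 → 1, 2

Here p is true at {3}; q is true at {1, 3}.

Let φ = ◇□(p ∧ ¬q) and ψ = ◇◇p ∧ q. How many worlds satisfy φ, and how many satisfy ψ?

For ◇□(p ∧ ¬q):
1: successors {3}; □(p ∧ ¬q) there: 3:F. ✗
2: successors {1, 2}; □(p ∧ ¬q) there: 1:F, 2:F. ✗
3: successors {1, 2}; □(p ∧ ¬q) there: 1:F, 2:F. ✗
— 0 worlds.
For ◇◇p ∧ q:
1: ◇◇p is F, q is T. ✗
2: ◇◇p is T, q is F. ✗
3: ◇◇p is T, q is T. ✓
— 1 world.

0 and 1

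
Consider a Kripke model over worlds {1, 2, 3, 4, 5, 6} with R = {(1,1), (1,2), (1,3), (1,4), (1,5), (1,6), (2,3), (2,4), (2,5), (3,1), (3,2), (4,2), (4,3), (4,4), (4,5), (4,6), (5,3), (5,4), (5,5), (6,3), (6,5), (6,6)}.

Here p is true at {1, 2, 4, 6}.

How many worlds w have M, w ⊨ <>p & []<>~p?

1: <>p is T, []<>~p is F. ✗
2: <>p is T, []<>~p is F. ✗
3: <>p is T, []<>~p is T. ✓
4: <>p is T, []<>~p is F. ✗
5: <>p is T, []<>~p is F. ✗
6: <>p is T, []<>~p is F. ✗
Satisfying worlds: {3}.

1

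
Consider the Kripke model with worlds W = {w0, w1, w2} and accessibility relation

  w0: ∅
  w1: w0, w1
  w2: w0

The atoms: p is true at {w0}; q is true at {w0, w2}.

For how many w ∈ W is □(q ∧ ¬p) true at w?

1

w0: no successors, so □(q ∧ ¬p) holds vacuously. ✓
w1: successors {w0, w1}; q ∧ ¬p there: w0:F, w1:F. ✗
w2: successors {w0}; q ∧ ¬p there: w0:F. ✗
Satisfying worlds: {w0}.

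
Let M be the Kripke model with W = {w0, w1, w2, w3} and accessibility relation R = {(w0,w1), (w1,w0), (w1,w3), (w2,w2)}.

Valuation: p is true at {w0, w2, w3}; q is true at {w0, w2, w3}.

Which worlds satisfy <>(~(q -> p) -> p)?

{w0, w1, w2}

w0: successors {w1}; ~(q -> p) -> p there: w1:T. ✓
w1: successors {w0, w3}; ~(q -> p) -> p there: w0:T, w3:T. ✓
w2: successors {w2}; ~(q -> p) -> p there: w2:T. ✓
w3: no successors, so <>(~(q -> p) -> p) fails. ✗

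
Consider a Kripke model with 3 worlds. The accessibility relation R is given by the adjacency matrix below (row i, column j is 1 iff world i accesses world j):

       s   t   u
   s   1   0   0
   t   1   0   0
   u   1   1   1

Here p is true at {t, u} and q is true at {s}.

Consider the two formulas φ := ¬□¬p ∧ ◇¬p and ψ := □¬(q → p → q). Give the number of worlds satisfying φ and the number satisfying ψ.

1 and 0

For ¬□¬p ∧ ◇¬p:
s: ¬□¬p is F, ◇¬p is T. ✗
t: ¬□¬p is F, ◇¬p is T. ✗
u: ¬□¬p is T, ◇¬p is T. ✓
— 1 world.
For □¬(q → p → q):
s: successors {s}; ¬(q → p → q) there: s:F. ✗
t: successors {s}; ¬(q → p → q) there: s:F. ✗
u: successors {s, t, u}; ¬(q → p → q) there: s:F, t:F, u:F. ✗
— 0 worlds.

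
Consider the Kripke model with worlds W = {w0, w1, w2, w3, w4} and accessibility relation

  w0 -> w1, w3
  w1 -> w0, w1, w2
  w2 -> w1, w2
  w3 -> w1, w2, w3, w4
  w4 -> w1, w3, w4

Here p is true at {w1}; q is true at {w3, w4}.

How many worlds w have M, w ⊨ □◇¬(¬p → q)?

w0: successors {w1, w3}; ◇¬(¬p → q) there: w1:T, w3:T. ✓
w1: successors {w0, w1, w2}; ◇¬(¬p → q) there: w0:F, w1:T, w2:T. ✗
w2: successors {w1, w2}; ◇¬(¬p → q) there: w1:T, w2:T. ✓
w3: successors {w1, w2, w3, w4}; ◇¬(¬p → q) there: w1:T, w2:T, w3:T, w4:F. ✗
w4: successors {w1, w3, w4}; ◇¬(¬p → q) there: w1:T, w3:T, w4:F. ✗
Satisfying worlds: {w0, w2}.

2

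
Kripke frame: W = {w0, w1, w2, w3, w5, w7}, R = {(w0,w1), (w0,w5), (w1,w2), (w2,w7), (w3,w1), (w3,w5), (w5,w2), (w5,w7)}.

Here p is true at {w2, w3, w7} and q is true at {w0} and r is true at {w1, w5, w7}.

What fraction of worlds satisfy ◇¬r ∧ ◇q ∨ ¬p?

1/2

w0: ◇¬r ∧ ◇q is F, ¬p is T. ✓
w1: ◇¬r ∧ ◇q is F, ¬p is T. ✓
w2: ◇¬r ∧ ◇q is F, ¬p is F. ✗
w3: ◇¬r ∧ ◇q is F, ¬p is F. ✗
w5: ◇¬r ∧ ◇q is F, ¬p is T. ✓
w7: ◇¬r ∧ ◇q is F, ¬p is F. ✗
That's 3 of 6 worlds, so 3/6 = 1/2.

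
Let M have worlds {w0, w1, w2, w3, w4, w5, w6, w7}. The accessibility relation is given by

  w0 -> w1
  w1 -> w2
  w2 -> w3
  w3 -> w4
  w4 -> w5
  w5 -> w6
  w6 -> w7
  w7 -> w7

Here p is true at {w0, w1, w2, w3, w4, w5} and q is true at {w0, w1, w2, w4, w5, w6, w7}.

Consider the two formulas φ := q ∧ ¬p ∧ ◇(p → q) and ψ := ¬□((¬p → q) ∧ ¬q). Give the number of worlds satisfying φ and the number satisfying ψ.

For q ∧ ¬p ∧ ◇(p → q):
w0: q ∧ ¬p is F, ◇(p → q) is T. ✗
w1: q ∧ ¬p is F, ◇(p → q) is T. ✗
w2: q ∧ ¬p is F, ◇(p → q) is F. ✗
w3: q ∧ ¬p is F, ◇(p → q) is T. ✗
w4: q ∧ ¬p is F, ◇(p → q) is T. ✗
w5: q ∧ ¬p is F, ◇(p → q) is T. ✗
w6: q ∧ ¬p is T, ◇(p → q) is T. ✓
w7: q ∧ ¬p is T, ◇(p → q) is T. ✓
— 2 worlds.
For ¬□((¬p → q) ∧ ¬q):
w0: □((¬p → q) ∧ ¬q) is F. ✓
w1: □((¬p → q) ∧ ¬q) is F. ✓
w2: □((¬p → q) ∧ ¬q) is T. ✗
w3: □((¬p → q) ∧ ¬q) is F. ✓
w4: □((¬p → q) ∧ ¬q) is F. ✓
w5: □((¬p → q) ∧ ¬q) is F. ✓
w6: □((¬p → q) ∧ ¬q) is F. ✓
w7: □((¬p → q) ∧ ¬q) is F. ✓
— 7 worlds.

2 and 7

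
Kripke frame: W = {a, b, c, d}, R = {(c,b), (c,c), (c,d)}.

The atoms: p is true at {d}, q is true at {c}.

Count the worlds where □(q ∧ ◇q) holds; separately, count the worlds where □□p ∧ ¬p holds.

3 and 2

For □(q ∧ ◇q):
a: no successors, so □(q ∧ ◇q) holds vacuously. ✓
b: no successors, so □(q ∧ ◇q) holds vacuously. ✓
c: successors {b, c, d}; q ∧ ◇q there: b:F, c:T, d:F. ✗
d: no successors, so □(q ∧ ◇q) holds vacuously. ✓
— 3 worlds.
For □□p ∧ ¬p:
a: □□p is T, ¬p is T. ✓
b: □□p is T, ¬p is T. ✓
c: □□p is F, ¬p is T. ✗
d: □□p is T, ¬p is F. ✗
— 2 worlds.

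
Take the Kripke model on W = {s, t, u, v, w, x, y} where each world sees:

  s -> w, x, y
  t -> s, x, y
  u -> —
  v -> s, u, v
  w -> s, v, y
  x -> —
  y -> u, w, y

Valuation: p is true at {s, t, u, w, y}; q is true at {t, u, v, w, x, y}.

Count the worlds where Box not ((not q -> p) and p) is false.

s: successors {w, x, y}; not ((not q -> p) and p) there: w:F, x:T, y:F. ✗
t: successors {s, x, y}; not ((not q -> p) and p) there: s:F, x:T, y:F. ✗
u: no successors, so Box not ((not q -> p) and p) holds vacuously. ✓
v: successors {s, u, v}; not ((not q -> p) and p) there: s:F, u:F, v:T. ✗
w: successors {s, v, y}; not ((not q -> p) and p) there: s:F, v:T, y:F. ✗
x: no successors, so Box not ((not q -> p) and p) holds vacuously. ✓
y: successors {u, w, y}; not ((not q -> p) and p) there: u:F, w:F, y:F. ✗
Satisfying worlds: {u, x}.
So Box not ((not q -> p) and p) fails at the other 5 worlds.

5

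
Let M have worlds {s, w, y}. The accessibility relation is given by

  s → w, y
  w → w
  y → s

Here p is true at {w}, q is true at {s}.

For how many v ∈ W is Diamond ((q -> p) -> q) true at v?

s: successors {w, y}; (q -> p) -> q there: w:F, y:F. ✗
w: successors {w}; (q -> p) -> q there: w:F. ✗
y: successors {s}; (q -> p) -> q there: s:T. ✓
Satisfying worlds: {y}.

1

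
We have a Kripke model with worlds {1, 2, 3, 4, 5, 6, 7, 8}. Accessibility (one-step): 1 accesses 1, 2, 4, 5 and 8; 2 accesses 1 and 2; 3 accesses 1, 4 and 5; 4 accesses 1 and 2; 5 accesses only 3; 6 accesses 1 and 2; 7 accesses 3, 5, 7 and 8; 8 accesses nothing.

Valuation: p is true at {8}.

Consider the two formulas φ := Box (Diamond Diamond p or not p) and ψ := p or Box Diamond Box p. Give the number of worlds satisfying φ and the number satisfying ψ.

6 and 1

For Box (Diamond Diamond p or not p):
1: successors {1, 2, 4, 5, 8}; Diamond Diamond p or not p there: 1:T, 2:T, 4:T, 5:T, 8:F. ✗
2: successors {1, 2}; Diamond Diamond p or not p there: 1:T, 2:T. ✓
3: successors {1, 4, 5}; Diamond Diamond p or not p there: 1:T, 4:T, 5:T. ✓
4: successors {1, 2}; Diamond Diamond p or not p there: 1:T, 2:T. ✓
5: successors {3}; Diamond Diamond p or not p there: 3:T. ✓
6: successors {1, 2}; Diamond Diamond p or not p there: 1:T, 2:T. ✓
7: successors {3, 5, 7, 8}; Diamond Diamond p or not p there: 3:T, 5:T, 7:T, 8:F. ✗
8: no successors, so Box (Diamond Diamond p or not p) holds vacuously. ✓
— 6 worlds.
For p or Box Diamond Box p:
1: p is F, Box Diamond Box p is F. ✗
2: p is F, Box Diamond Box p is F. ✗
3: p is F, Box Diamond Box p is F. ✗
4: p is F, Box Diamond Box p is F. ✗
5: p is F, Box Diamond Box p is F. ✗
6: p is F, Box Diamond Box p is F. ✗
7: p is F, Box Diamond Box p is F. ✗
8: p is T, Box Diamond Box p is T. ✓
— 1 world.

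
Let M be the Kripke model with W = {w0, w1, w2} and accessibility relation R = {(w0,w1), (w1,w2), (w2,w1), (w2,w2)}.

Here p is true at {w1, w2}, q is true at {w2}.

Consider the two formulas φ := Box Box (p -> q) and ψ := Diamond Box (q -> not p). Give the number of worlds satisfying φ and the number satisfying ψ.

For Box Box (p -> q):
w0: successors {w1}; Box (p -> q) there: w1:T. ✓
w1: successors {w2}; Box (p -> q) there: w2:F. ✗
w2: successors {w1, w2}; Box (p -> q) there: w1:T, w2:F. ✗
— 1 world.
For Diamond Box (q -> not p):
w0: successors {w1}; Box (q -> not p) there: w1:F. ✗
w1: successors {w2}; Box (q -> not p) there: w2:F. ✗
w2: successors {w1, w2}; Box (q -> not p) there: w1:F, w2:F. ✗
— 0 worlds.

1 and 0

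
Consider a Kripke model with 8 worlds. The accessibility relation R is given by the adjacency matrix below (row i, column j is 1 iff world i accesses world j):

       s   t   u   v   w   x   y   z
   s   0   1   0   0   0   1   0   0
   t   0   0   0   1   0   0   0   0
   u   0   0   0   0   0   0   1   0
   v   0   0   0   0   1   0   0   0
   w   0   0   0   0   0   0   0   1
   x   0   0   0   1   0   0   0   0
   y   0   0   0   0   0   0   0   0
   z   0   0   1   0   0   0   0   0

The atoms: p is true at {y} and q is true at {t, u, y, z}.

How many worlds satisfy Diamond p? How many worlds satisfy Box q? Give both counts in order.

For Diamond p:
s: successors {t, x}; p there: t:F, x:F. ✗
t: successors {v}; p there: v:F. ✗
u: successors {y}; p there: y:T. ✓
v: successors {w}; p there: w:F. ✗
w: successors {z}; p there: z:F. ✗
x: successors {v}; p there: v:F. ✗
y: no successors, so Diamond p fails. ✗
z: successors {u}; p there: u:F. ✗
— 1 world.
For Box q:
s: successors {t, x}; q there: t:T, x:F. ✗
t: successors {v}; q there: v:F. ✗
u: successors {y}; q there: y:T. ✓
v: successors {w}; q there: w:F. ✗
w: successors {z}; q there: z:T. ✓
x: successors {v}; q there: v:F. ✗
y: no successors, so Box q holds vacuously. ✓
z: successors {u}; q there: u:T. ✓
— 4 worlds.

1 and 4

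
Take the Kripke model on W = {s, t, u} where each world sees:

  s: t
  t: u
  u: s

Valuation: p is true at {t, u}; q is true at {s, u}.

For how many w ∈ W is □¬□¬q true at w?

s: successors {t}; ¬□¬q there: t:T. ✓
t: successors {u}; ¬□¬q there: u:T. ✓
u: successors {s}; ¬□¬q there: s:F. ✗
Satisfying worlds: {s, t}.

2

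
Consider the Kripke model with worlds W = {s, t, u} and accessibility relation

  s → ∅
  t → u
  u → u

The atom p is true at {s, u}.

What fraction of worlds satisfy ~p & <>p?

s: ~p is F, <>p is F. ✗
t: ~p is T, <>p is T. ✓
u: ~p is F, <>p is T. ✗
That's 1 of 3 worlds, so 1/3.

1/3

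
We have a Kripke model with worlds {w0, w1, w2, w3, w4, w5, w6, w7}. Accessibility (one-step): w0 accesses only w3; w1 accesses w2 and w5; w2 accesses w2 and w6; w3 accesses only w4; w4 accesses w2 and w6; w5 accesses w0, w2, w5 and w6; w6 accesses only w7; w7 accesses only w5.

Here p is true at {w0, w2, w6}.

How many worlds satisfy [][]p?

w0: successors {w3}; []p there: w3:F. ✗
w1: successors {w2, w5}; []p there: w2:T, w5:F. ✗
w2: successors {w2, w6}; []p there: w2:T, w6:F. ✗
w3: successors {w4}; []p there: w4:T. ✓
w4: successors {w2, w6}; []p there: w2:T, w6:F. ✗
w5: successors {w0, w2, w5, w6}; []p there: w0:F, w2:T, w5:F, w6:F. ✗
w6: successors {w7}; []p there: w7:F. ✗
w7: successors {w5}; []p there: w5:F. ✗
Satisfying worlds: {w3}.

1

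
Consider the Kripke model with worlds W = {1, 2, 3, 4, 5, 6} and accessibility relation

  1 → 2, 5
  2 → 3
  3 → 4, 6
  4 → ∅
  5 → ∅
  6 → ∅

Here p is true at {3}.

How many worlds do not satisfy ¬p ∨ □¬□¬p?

1: ¬p is T, □¬□¬p is F. ✓
2: ¬p is T, □¬□¬p is F. ✓
3: ¬p is F, □¬□¬p is F. ✗
4: ¬p is T, □¬□¬p is T. ✓
5: ¬p is T, □¬□¬p is T. ✓
6: ¬p is T, □¬□¬p is T. ✓
Satisfying worlds: {1, 2, 4, 5, 6}.
So ¬p ∨ □¬□¬p fails at the other 1 world.

1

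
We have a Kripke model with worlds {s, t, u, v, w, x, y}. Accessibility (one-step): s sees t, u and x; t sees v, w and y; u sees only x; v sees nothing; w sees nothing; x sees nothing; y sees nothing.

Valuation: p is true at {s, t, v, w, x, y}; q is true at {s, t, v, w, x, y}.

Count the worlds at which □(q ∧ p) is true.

s: successors {t, u, x}; q ∧ p there: t:T, u:F, x:T. ✗
t: successors {v, w, y}; q ∧ p there: v:T, w:T, y:T. ✓
u: successors {x}; q ∧ p there: x:T. ✓
v: no successors, so □(q ∧ p) holds vacuously. ✓
w: no successors, so □(q ∧ p) holds vacuously. ✓
x: no successors, so □(q ∧ p) holds vacuously. ✓
y: no successors, so □(q ∧ p) holds vacuously. ✓
Satisfying worlds: {t, u, v, w, x, y}.

6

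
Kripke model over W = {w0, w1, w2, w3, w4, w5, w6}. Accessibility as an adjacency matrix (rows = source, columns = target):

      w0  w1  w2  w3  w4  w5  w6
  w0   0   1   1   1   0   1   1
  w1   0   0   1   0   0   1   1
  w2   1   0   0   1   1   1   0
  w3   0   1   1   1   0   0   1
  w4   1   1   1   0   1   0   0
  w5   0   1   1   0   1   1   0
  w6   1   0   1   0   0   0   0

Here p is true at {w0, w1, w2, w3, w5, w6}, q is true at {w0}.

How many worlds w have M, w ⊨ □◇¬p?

0

w0: successors {w1, w2, w3, w5, w6}; ◇¬p there: w1:F, w2:T, w3:F, w5:T, w6:F. ✗
w1: successors {w2, w5, w6}; ◇¬p there: w2:T, w5:T, w6:F. ✗
w2: successors {w0, w3, w4, w5}; ◇¬p there: w0:F, w3:F, w4:T, w5:T. ✗
w3: successors {w1, w2, w3, w6}; ◇¬p there: w1:F, w2:T, w3:F, w6:F. ✗
w4: successors {w0, w1, w2, w4}; ◇¬p there: w0:F, w1:F, w2:T, w4:T. ✗
w5: successors {w1, w2, w4, w5}; ◇¬p there: w1:F, w2:T, w4:T, w5:T. ✗
w6: successors {w0, w2}; ◇¬p there: w0:F, w2:T. ✗
Satisfying worlds: ∅.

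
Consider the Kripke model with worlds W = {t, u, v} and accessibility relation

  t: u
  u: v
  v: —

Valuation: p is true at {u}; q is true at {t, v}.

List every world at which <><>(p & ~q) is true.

∅

t: successors {u}; <>(p & ~q) there: u:F. ✗
u: successors {v}; <>(p & ~q) there: v:F. ✗
v: no successors, so <><>(p & ~q) fails. ✗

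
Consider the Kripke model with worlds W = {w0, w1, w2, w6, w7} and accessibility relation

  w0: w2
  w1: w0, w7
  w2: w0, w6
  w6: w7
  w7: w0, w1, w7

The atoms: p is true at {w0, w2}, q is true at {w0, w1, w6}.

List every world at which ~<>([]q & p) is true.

{w1, w2, w6, w7}

w0: <>([]q & p) is T. ✗
w1: <>([]q & p) is F. ✓
w2: <>([]q & p) is F. ✓
w6: <>([]q & p) is F. ✓
w7: <>([]q & p) is F. ✓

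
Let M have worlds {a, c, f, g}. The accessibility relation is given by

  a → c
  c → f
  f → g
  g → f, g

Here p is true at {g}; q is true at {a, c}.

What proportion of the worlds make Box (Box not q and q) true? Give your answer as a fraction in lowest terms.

a: successors {c}; Box not q and q there: c:T. ✓
c: successors {f}; Box not q and q there: f:F. ✗
f: successors {g}; Box not q and q there: g:F. ✗
g: successors {f, g}; Box not q and q there: f:F, g:F. ✗
That's 1 of 4 worlds, so 1/4.

1/4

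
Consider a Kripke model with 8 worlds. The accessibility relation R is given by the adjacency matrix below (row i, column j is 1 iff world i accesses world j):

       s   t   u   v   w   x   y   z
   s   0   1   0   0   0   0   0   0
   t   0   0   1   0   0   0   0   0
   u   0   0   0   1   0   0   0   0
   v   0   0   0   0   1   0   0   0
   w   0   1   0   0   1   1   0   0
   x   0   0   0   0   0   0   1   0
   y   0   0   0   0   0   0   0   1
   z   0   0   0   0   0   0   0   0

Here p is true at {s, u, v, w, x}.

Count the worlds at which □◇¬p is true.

s: successors {t}; ◇¬p there: t:F. ✗
t: successors {u}; ◇¬p there: u:F. ✗
u: successors {v}; ◇¬p there: v:F. ✗
v: successors {w}; ◇¬p there: w:T. ✓
w: successors {t, w, x}; ◇¬p there: t:F, w:T, x:T. ✗
x: successors {y}; ◇¬p there: y:T. ✓
y: successors {z}; ◇¬p there: z:F. ✗
z: no successors, so □◇¬p holds vacuously. ✓
Satisfying worlds: {v, x, z}.

3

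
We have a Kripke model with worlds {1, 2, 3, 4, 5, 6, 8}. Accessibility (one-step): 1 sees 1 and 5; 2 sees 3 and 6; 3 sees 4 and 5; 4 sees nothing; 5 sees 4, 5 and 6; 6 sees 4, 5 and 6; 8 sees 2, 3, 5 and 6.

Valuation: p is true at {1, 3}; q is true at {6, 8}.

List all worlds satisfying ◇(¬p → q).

1: successors {1, 5}; ¬p → q there: 1:T, 5:F. ✓
2: successors {3, 6}; ¬p → q there: 3:T, 6:T. ✓
3: successors {4, 5}; ¬p → q there: 4:F, 5:F. ✗
4: no successors, so ◇(¬p → q) fails. ✗
5: successors {4, 5, 6}; ¬p → q there: 4:F, 5:F, 6:T. ✓
6: successors {4, 5, 6}; ¬p → q there: 4:F, 5:F, 6:T. ✓
8: successors {2, 3, 5, 6}; ¬p → q there: 2:F, 3:T, 5:F, 6:T. ✓

{1, 2, 5, 6, 8}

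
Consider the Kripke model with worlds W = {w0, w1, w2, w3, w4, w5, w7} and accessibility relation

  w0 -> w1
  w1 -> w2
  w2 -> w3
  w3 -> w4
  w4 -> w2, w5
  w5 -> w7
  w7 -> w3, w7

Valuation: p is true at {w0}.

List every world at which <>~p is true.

w0: successors {w1}; ~p there: w1:T. ✓
w1: successors {w2}; ~p there: w2:T. ✓
w2: successors {w3}; ~p there: w3:T. ✓
w3: successors {w4}; ~p there: w4:T. ✓
w4: successors {w2, w5}; ~p there: w2:T, w5:T. ✓
w5: successors {w7}; ~p there: w7:T. ✓
w7: successors {w3, w7}; ~p there: w3:T, w7:T. ✓

{w0, w1, w2, w3, w4, w5, w7}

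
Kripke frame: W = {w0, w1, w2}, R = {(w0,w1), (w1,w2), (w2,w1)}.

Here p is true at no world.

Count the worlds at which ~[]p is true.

w0: []p is F. ✓
w1: []p is F. ✓
w2: []p is F. ✓
Satisfying worlds: {w0, w1, w2}.

3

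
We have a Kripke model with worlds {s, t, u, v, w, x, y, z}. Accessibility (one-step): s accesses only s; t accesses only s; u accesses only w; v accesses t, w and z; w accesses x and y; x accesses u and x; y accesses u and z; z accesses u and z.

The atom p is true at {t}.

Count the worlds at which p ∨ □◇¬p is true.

8

s: p is F, □◇¬p is T. ✓
t: p is T, □◇¬p is T. ✓
u: p is F, □◇¬p is T. ✓
v: p is F, □◇¬p is T. ✓
w: p is F, □◇¬p is T. ✓
x: p is F, □◇¬p is T. ✓
y: p is F, □◇¬p is T. ✓
z: p is F, □◇¬p is T. ✓
Satisfying worlds: {s, t, u, v, w, x, y, z}.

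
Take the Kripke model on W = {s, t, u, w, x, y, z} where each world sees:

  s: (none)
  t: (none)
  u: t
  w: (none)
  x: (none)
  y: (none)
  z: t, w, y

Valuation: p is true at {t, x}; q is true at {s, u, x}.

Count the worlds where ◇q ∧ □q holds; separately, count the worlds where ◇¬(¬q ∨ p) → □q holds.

For ◇q ∧ □q:
s: ◇q is F, □q is T. ✗
t: ◇q is F, □q is T. ✗
u: ◇q is F, □q is F. ✗
w: ◇q is F, □q is T. ✗
x: ◇q is F, □q is T. ✗
y: ◇q is F, □q is T. ✗
z: ◇q is F, □q is F. ✗
— 0 worlds.
For ◇¬(¬q ∨ p) → □q:
s: ◇¬(¬q ∨ p) is F, □q is T. ✓
t: ◇¬(¬q ∨ p) is F, □q is T. ✓
u: ◇¬(¬q ∨ p) is F, □q is F. ✓
w: ◇¬(¬q ∨ p) is F, □q is T. ✓
x: ◇¬(¬q ∨ p) is F, □q is T. ✓
y: ◇¬(¬q ∨ p) is F, □q is T. ✓
z: ◇¬(¬q ∨ p) is F, □q is F. ✓
— 7 worlds.

0 and 7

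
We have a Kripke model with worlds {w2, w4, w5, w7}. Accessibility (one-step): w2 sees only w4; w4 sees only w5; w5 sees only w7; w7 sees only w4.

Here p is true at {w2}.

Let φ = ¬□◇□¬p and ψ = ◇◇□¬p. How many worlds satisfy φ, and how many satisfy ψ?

0 and 4

For ¬□◇□¬p:
w2: □◇□¬p is T. ✗
w4: □◇□¬p is T. ✗
w5: □◇□¬p is T. ✗
w7: □◇□¬p is T. ✗
— 0 worlds.
For ◇◇□¬p:
w2: successors {w4}; ◇□¬p there: w4:T. ✓
w4: successors {w5}; ◇□¬p there: w5:T. ✓
w5: successors {w7}; ◇□¬p there: w7:T. ✓
w7: successors {w4}; ◇□¬p there: w4:T. ✓
— 4 worlds.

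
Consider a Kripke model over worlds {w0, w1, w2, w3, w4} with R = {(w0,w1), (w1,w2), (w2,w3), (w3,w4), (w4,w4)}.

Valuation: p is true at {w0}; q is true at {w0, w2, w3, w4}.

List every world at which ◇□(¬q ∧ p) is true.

w0: successors {w1}; □(¬q ∧ p) there: w1:F. ✗
w1: successors {w2}; □(¬q ∧ p) there: w2:F. ✗
w2: successors {w3}; □(¬q ∧ p) there: w3:F. ✗
w3: successors {w4}; □(¬q ∧ p) there: w4:F. ✗
w4: successors {w4}; □(¬q ∧ p) there: w4:F. ✗

∅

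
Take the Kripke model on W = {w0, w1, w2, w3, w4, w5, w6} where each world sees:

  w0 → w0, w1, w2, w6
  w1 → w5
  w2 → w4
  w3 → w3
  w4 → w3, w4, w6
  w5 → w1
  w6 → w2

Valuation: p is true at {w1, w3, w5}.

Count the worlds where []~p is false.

w0: successors {w0, w1, w2, w6}; ~p there: w0:T, w1:F, w2:T, w6:T. ✗
w1: successors {w5}; ~p there: w5:F. ✗
w2: successors {w4}; ~p there: w4:T. ✓
w3: successors {w3}; ~p there: w3:F. ✗
w4: successors {w3, w4, w6}; ~p there: w3:F, w4:T, w6:T. ✗
w5: successors {w1}; ~p there: w1:F. ✗
w6: successors {w2}; ~p there: w2:T. ✓
Satisfying worlds: {w2, w6}.
So []~p fails at the other 5 worlds.

5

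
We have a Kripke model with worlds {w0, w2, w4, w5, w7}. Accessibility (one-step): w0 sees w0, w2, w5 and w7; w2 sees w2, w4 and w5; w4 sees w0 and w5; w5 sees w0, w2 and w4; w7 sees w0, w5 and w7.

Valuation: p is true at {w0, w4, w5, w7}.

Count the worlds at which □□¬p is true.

w0: successors {w0, w2, w5, w7}; □¬p there: w0:F, w2:F, w5:F, w7:F. ✗
w2: successors {w2, w4, w5}; □¬p there: w2:F, w4:F, w5:F. ✗
w4: successors {w0, w5}; □¬p there: w0:F, w5:F. ✗
w5: successors {w0, w2, w4}; □¬p there: w0:F, w2:F, w4:F. ✗
w7: successors {w0, w5, w7}; □¬p there: w0:F, w5:F, w7:F. ✗
Satisfying worlds: ∅.

0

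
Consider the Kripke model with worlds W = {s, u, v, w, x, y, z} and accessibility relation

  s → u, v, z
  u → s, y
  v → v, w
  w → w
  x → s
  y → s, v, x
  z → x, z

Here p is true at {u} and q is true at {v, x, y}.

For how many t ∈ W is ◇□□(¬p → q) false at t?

s: successors {u, v, z}; □□(¬p → q) there: u:F, v:F, z:F. ✗
u: successors {s, y}; □□(¬p → q) there: s:F, y:F. ✗
v: successors {v, w}; □□(¬p → q) there: v:F, w:F. ✗
w: successors {w}; □□(¬p → q) there: w:F. ✗
x: successors {s}; □□(¬p → q) there: s:F. ✗
y: successors {s, v, x}; □□(¬p → q) there: s:F, v:F, x:F. ✗
z: successors {x, z}; □□(¬p → q) there: x:F, z:F. ✗
Satisfying worlds: ∅.
So ◇□□(¬p → q) fails at the other 7 worlds.

7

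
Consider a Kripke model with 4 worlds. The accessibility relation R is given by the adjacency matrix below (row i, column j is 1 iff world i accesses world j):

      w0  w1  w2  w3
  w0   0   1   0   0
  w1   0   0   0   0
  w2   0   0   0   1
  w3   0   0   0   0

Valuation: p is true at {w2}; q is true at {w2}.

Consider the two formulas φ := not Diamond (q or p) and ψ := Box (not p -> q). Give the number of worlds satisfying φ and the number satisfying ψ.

4 and 2

For not Diamond (q or p):
w0: Diamond (q or p) is F. ✓
w1: Diamond (q or p) is F. ✓
w2: Diamond (q or p) is F. ✓
w3: Diamond (q or p) is F. ✓
— 4 worlds.
For Box (not p -> q):
w0: successors {w1}; not p -> q there: w1:F. ✗
w1: no successors, so Box (not p -> q) holds vacuously. ✓
w2: successors {w3}; not p -> q there: w3:F. ✗
w3: no successors, so Box (not p -> q) holds vacuously. ✓
— 2 worlds.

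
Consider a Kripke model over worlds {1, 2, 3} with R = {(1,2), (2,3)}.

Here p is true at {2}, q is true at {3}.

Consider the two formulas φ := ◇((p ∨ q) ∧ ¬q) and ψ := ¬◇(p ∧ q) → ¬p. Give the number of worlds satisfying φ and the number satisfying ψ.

For ◇((p ∨ q) ∧ ¬q):
1: successors {2}; (p ∨ q) ∧ ¬q there: 2:T. ✓
2: successors {3}; (p ∨ q) ∧ ¬q there: 3:F. ✗
3: no successors, so ◇((p ∨ q) ∧ ¬q) fails. ✗
— 1 world.
For ¬◇(p ∧ q) → ¬p:
1: ¬◇(p ∧ q) is T, ¬p is T. ✓
2: ¬◇(p ∧ q) is T, ¬p is F. ✗
3: ¬◇(p ∧ q) is T, ¬p is T. ✓
— 2 worlds.

1 and 2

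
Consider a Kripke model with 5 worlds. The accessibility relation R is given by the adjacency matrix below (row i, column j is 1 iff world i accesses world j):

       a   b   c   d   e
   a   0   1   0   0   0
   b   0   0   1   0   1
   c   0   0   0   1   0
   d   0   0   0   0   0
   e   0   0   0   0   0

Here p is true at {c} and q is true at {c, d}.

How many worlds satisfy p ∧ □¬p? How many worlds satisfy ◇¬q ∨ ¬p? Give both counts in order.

1 and 4

For p ∧ □¬p:
a: p is F, □¬p is T. ✗
b: p is F, □¬p is F. ✗
c: p is T, □¬p is T. ✓
d: p is F, □¬p is T. ✗
e: p is F, □¬p is T. ✗
— 1 world.
For ◇¬q ∨ ¬p:
a: ◇¬q is T, ¬p is T. ✓
b: ◇¬q is T, ¬p is T. ✓
c: ◇¬q is F, ¬p is F. ✗
d: ◇¬q is F, ¬p is T. ✓
e: ◇¬q is F, ¬p is T. ✓
— 4 worlds.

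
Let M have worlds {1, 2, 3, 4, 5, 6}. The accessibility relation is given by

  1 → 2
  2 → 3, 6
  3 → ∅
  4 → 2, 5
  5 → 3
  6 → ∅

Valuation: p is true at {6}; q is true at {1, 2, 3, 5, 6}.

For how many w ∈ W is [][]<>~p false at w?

1: successors {2}; []<>~p there: 2:F. ✗
2: successors {3, 6}; []<>~p there: 3:T, 6:T. ✓
3: no successors, so [][]<>~p holds vacuously. ✓
4: successors {2, 5}; []<>~p there: 2:F, 5:F. ✗
5: successors {3}; []<>~p there: 3:T. ✓
6: no successors, so [][]<>~p holds vacuously. ✓
Satisfying worlds: {2, 3, 5, 6}.
So [][]<>~p fails at the other 2 worlds.

2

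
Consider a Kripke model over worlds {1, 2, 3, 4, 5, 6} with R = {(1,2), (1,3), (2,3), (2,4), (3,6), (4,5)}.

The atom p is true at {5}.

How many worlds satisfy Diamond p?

1: successors {2, 3}; p there: 2:F, 3:F. ✗
2: successors {3, 4}; p there: 3:F, 4:F. ✗
3: successors {6}; p there: 6:F. ✗
4: successors {5}; p there: 5:T. ✓
5: no successors, so Diamond p fails. ✗
6: no successors, so Diamond p fails. ✗
Satisfying worlds: {4}.

1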